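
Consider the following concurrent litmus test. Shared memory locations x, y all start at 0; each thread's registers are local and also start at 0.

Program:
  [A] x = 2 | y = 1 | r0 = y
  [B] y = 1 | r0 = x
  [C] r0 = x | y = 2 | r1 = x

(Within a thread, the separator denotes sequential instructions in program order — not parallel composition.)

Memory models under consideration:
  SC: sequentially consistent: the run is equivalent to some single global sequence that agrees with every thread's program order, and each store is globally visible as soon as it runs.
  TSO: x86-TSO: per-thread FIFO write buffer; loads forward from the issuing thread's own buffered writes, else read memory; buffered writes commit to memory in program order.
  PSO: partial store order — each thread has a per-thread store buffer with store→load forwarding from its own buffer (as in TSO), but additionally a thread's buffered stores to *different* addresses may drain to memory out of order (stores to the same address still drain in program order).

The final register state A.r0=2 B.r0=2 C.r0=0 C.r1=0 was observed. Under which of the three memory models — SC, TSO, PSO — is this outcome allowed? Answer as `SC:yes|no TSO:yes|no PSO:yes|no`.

SC:no TSO:yes PSO:yes

outcome vector order: (A.r0,B.r0,C.r0,C.r1)
[SC] allowed = {<1 0 0 0>, <1 0 0 2>, <1 0 2 2>, <1 2 0 0>, <1 2 0 2>, <1 2 2 2>, <2 0 0 2>, <2 0 2 2>, <2 2 0 2>, <2 2 2 2>}
[TSO] allowed = {<1 0 0 0>, <1 0 0 2>, <1 0 2 2>, <1 2 0 0>, <1 2 0 2>, <1 2 2 2>, <2 0 0 0>, <2 0 0 2>, <2 0 2 2>, <2 2 0 0>, <2 2 0 2>, <2 2 2 2>}
[PSO] allowed = {<1 0 0 0>, <1 0 0 2>, <1 0 2 2>, <1 2 0 0>, <1 2 0 2>, <1 2 2 2>, <2 0 0 0>, <2 0 0 2>, <2 0 2 2>, <2 2 0 0>, <2 2 0 2>, <2 2 2 2>}
target <2 2 0 0> ∈ {TSO,PSO}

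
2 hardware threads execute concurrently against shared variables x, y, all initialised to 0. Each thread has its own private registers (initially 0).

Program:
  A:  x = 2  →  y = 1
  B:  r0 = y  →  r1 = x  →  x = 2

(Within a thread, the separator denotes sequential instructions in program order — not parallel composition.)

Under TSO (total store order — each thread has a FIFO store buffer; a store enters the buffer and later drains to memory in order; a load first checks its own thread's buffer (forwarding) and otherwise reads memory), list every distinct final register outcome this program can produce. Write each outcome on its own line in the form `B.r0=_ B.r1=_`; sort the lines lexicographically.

B.r0=0 B.r1=0
B.r0=0 B.r1=2
B.r0=1 B.r1=2

outcome vector order: (B.r0,B.r1)
|TSO outcomes| = 3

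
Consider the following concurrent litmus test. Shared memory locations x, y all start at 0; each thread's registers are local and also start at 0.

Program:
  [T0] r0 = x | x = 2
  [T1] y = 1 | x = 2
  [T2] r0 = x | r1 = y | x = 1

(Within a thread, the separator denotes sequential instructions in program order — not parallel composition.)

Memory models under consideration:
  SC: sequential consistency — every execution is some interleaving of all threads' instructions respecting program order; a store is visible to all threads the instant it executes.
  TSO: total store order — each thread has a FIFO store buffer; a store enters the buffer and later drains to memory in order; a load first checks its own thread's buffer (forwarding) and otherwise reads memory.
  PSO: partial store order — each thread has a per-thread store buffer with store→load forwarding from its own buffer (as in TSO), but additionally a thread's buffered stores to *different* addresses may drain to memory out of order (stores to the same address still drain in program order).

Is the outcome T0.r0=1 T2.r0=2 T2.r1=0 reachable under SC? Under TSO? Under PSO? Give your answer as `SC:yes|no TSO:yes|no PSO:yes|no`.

outcome vector order: (T0.r0,T2.r0,T2.r1)
under SC → 000 001 020 021 100 101 121 200 201 221
under TSO → 000 001 020 021 100 101 121 200 201 221
under PSO → 000 001 020 021 100 101 120 121 200 201 220 221
target 120 ∈ {PSO}

SC:no TSO:no PSO:yes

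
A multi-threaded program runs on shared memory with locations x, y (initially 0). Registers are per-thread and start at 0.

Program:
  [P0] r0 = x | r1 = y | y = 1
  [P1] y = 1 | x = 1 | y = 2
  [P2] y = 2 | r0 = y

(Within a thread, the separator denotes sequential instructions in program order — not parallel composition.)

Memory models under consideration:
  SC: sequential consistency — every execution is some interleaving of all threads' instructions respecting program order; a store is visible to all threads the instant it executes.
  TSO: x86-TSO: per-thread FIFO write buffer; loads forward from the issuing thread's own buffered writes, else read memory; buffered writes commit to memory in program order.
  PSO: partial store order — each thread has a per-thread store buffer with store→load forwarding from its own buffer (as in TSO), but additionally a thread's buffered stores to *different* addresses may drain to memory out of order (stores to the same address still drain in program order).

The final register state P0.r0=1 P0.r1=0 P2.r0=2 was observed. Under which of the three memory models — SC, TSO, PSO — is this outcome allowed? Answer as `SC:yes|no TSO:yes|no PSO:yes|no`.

outcome vector order: (P0.r0,P0.r1,P2.r0)
SC (10): 0/0/1; 0/0/2; 0/1/1; 0/1/2; 0/2/1; 0/2/2; 1/1/1; 1/1/2; 1/2/1; 1/2/2
TSO (10): 0/0/1; 0/0/2; 0/1/1; 0/1/2; 0/2/1; 0/2/2; 1/1/1; 1/1/2; 1/2/1; 1/2/2
PSO (12): 0/0/1; 0/0/2; 0/1/1; 0/1/2; 0/2/1; 0/2/2; 1/0/1; 1/0/2; 1/1/1; 1/1/2; 1/2/1; 1/2/2
target 1/0/2 ∈ {PSO}

SC:no TSO:no PSO:yes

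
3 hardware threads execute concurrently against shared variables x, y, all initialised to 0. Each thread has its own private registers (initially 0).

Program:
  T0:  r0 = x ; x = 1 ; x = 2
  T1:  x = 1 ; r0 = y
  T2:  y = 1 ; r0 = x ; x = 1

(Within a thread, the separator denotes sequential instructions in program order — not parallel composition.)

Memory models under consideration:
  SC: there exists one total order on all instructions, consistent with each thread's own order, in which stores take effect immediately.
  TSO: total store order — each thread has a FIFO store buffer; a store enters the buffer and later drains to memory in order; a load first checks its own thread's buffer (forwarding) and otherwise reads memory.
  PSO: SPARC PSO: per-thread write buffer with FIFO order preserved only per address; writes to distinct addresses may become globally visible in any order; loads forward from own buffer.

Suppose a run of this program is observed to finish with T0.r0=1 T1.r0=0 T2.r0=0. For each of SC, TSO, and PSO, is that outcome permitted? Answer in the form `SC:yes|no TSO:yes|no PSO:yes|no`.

SC:no TSO:yes PSO:yes

outcome vector order: (T0.r0,T1.r0,T2.r0)
SC (10): (0,0,1); (0,0,2); (0,1,0); (0,1,1); (0,1,2); (1,0,1); (1,0,2); (1,1,0); (1,1,1); (1,1,2)
TSO (12): (0,0,0); (0,0,1); (0,0,2); (0,1,0); (0,1,1); (0,1,2); (1,0,0); (1,0,1); (1,0,2); (1,1,0); (1,1,1); (1,1,2)
PSO (12): (0,0,0); (0,0,1); (0,0,2); (0,1,0); (0,1,1); (0,1,2); (1,0,0); (1,0,1); (1,0,2); (1,1,0); (1,1,1); (1,1,2)
target (1,0,0) ∈ {TSO,PSO}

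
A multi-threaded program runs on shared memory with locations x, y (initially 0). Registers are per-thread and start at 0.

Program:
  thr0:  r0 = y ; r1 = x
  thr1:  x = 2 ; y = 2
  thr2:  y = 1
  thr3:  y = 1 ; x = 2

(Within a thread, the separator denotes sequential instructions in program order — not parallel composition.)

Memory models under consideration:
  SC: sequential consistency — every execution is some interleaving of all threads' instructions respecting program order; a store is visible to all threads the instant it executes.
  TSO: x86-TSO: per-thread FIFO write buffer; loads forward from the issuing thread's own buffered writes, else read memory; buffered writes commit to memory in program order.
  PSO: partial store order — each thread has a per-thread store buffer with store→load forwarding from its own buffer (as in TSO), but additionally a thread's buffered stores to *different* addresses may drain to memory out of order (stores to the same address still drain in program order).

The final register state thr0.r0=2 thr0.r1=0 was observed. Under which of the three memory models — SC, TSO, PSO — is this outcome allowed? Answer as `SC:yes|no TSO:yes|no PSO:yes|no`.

SC:no TSO:no PSO:yes

outcome vector order: (thr0.r0,thr0.r1)
SC: 5 outcomes — {00; 02; 10; 12; 22}
TSO: 5 outcomes — {00; 02; 10; 12; 22}
PSO: 6 outcomes — {00; 02; 10; 12; 20; 22}
target 20 ∈ {PSO}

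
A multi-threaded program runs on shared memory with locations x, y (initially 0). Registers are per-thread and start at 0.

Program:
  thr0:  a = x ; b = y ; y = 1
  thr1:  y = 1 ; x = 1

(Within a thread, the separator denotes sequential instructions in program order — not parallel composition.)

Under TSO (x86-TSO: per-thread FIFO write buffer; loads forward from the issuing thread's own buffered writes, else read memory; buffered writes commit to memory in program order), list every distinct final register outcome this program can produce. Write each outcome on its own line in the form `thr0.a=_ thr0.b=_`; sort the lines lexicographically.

thr0.a=0 thr0.b=0
thr0.a=0 thr0.b=1
thr0.a=1 thr0.b=1

outcome vector order: (thr0.a,thr0.b)
|TSO outcomes| = 3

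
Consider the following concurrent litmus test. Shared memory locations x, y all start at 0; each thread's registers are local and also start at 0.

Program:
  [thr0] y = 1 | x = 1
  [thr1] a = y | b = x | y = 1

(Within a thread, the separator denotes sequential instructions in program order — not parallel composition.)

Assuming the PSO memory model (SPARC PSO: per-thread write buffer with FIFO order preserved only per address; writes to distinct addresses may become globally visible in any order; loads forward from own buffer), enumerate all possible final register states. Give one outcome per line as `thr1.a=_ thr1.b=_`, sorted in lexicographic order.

thr1.a=0 thr1.b=0
thr1.a=0 thr1.b=1
thr1.a=1 thr1.b=0
thr1.a=1 thr1.b=1

outcome vector order: (thr1.a,thr1.b)
|PSO outcomes| = 4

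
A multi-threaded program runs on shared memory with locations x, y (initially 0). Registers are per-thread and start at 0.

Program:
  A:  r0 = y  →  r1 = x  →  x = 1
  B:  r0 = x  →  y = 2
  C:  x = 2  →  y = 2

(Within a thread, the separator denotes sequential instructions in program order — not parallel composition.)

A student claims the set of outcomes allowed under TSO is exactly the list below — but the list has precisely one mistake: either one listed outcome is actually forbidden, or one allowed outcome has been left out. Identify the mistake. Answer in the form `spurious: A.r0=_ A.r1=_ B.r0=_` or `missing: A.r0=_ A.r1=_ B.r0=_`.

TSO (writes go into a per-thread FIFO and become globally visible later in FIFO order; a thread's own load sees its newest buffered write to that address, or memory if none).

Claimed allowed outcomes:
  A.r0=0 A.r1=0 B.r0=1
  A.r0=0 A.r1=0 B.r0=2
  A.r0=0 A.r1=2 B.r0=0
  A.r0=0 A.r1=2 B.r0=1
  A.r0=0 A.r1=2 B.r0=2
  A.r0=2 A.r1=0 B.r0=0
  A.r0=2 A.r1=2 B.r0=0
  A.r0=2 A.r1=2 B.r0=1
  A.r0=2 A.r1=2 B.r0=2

outcome vector order: (A.r0,A.r1,B.r0)
under TSO → 0/0/0, 0/0/1, 0/0/2, 0/2/0, 0/2/1, 0/2/2, 2/0/0, 2/2/0, 2/2/1, 2/2/2
TSO∖claimed = {0/0/0}

missing: A.r0=0 A.r1=0 B.r0=0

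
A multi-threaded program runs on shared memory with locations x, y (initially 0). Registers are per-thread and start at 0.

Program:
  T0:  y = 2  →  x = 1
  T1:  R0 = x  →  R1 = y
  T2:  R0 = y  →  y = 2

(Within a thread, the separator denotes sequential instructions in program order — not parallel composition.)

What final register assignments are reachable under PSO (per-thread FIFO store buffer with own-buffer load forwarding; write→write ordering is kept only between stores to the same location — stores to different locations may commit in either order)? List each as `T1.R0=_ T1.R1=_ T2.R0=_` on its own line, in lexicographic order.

T1.R0=0 T1.R1=0 T2.R0=0
T1.R0=0 T1.R1=0 T2.R0=2
T1.R0=0 T1.R1=2 T2.R0=0
T1.R0=0 T1.R1=2 T2.R0=2
T1.R0=1 T1.R1=0 T2.R0=0
T1.R0=1 T1.R1=0 T2.R0=2
T1.R0=1 T1.R1=2 T2.R0=0
T1.R0=1 T1.R1=2 T2.R0=2

outcome vector order: (T1.R0,T1.R1,T2.R0)
|PSO outcomes| = 8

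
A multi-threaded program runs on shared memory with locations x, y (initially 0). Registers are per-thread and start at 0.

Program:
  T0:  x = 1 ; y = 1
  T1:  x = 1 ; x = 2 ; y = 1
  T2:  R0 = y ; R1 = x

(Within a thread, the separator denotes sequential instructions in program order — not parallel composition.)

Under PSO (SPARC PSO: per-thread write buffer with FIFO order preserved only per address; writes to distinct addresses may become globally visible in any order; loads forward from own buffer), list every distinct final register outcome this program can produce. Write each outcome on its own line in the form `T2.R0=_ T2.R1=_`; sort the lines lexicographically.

outcome vector order: (T2.R0,T2.R1)
|PSO outcomes| = 6

T2.R0=0 T2.R1=0
T2.R0=0 T2.R1=1
T2.R0=0 T2.R1=2
T2.R0=1 T2.R1=0
T2.R0=1 T2.R1=1
T2.R0=1 T2.R1=2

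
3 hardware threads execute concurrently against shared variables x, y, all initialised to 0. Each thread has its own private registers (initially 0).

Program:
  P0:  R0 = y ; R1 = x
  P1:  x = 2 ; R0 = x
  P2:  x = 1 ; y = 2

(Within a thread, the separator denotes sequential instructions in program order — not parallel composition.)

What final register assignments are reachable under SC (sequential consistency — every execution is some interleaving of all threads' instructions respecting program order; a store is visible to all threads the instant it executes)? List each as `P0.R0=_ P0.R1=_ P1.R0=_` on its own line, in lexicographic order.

outcome vector order: (P0.R0,P0.R1,P1.R0)
|SC outcomes| = 9

P0.R0=0 P0.R1=0 P1.R0=1
P0.R0=0 P0.R1=0 P1.R0=2
P0.R0=0 P0.R1=1 P1.R0=1
P0.R0=0 P0.R1=1 P1.R0=2
P0.R0=0 P0.R1=2 P1.R0=1
P0.R0=0 P0.R1=2 P1.R0=2
P0.R0=2 P0.R1=1 P1.R0=1
P0.R0=2 P0.R1=1 P1.R0=2
P0.R0=2 P0.R1=2 P1.R0=2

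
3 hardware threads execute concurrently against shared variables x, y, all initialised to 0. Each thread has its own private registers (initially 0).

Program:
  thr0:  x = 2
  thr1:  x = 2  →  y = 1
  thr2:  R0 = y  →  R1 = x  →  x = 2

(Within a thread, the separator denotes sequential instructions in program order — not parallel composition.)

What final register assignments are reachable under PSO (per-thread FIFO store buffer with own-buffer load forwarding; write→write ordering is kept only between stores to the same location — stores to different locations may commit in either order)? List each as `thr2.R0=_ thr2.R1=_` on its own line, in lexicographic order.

thr2.R0=0 thr2.R1=0
thr2.R0=0 thr2.R1=2
thr2.R0=1 thr2.R1=0
thr2.R0=1 thr2.R1=2

outcome vector order: (thr2.R0,thr2.R1)
|PSO outcomes| = 4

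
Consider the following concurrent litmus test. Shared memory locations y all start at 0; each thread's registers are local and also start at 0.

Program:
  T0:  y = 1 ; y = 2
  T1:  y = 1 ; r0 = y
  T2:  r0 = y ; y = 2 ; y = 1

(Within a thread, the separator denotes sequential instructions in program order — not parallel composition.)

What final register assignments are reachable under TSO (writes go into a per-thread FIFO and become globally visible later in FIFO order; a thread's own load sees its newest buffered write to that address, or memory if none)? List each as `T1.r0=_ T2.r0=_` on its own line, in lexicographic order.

T1.r0=1 T2.r0=0
T1.r0=1 T2.r0=1
T1.r0=1 T2.r0=2
T1.r0=2 T2.r0=0
T1.r0=2 T2.r0=1
T1.r0=2 T2.r0=2

outcome vector order: (T1.r0,T2.r0)
|TSO outcomes| = 6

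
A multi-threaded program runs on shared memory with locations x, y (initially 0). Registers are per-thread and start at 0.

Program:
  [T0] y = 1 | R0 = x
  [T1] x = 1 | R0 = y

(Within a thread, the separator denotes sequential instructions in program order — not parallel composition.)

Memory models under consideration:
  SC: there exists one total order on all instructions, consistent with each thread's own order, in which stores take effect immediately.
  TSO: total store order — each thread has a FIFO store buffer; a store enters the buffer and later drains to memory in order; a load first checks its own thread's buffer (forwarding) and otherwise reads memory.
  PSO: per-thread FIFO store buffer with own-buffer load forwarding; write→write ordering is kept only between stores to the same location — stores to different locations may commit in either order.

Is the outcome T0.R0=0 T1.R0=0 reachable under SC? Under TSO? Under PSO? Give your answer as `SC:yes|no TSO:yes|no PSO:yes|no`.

SC:no TSO:yes PSO:yes

outcome vector order: (T0.R0,T1.R0)
[SC] allowed = {(0,1) (1,0) (1,1)}
[TSO] allowed = {(0,0) (0,1) (1,0) (1,1)}
[PSO] allowed = {(0,0) (0,1) (1,0) (1,1)}
target (0,0) ∈ {TSO,PSO}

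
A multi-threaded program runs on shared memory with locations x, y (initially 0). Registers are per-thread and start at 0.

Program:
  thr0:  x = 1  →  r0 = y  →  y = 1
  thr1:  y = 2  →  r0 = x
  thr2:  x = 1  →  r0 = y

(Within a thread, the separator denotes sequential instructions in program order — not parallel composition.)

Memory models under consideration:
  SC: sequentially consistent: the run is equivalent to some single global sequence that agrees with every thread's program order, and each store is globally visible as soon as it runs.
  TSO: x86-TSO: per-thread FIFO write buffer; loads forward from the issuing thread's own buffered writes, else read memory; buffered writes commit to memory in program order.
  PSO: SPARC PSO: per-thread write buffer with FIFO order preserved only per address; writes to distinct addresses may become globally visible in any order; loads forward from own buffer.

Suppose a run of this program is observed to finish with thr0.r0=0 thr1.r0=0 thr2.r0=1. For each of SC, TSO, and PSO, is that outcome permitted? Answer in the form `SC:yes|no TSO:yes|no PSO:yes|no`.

outcome vector order: (thr0.r0,thr1.r0,thr2.r0)
SC: 8 outcomes — {(0,1,0) (0,1,1) (0,1,2) (2,0,1) (2,0,2) (2,1,0) (2,1,1) (2,1,2)}
TSO: 12 outcomes — {(0,0,0) (0,0,1) (0,0,2) (0,1,0) (0,1,1) (0,1,2) (2,0,0) (2,0,1) (2,0,2) (2,1,0) (2,1,1) (2,1,2)}
PSO: 12 outcomes — {(0,0,0) (0,0,1) (0,0,2) (0,1,0) (0,1,1) (0,1,2) (2,0,0) (2,0,1) (2,0,2) (2,1,0) (2,1,1) (2,1,2)}
target (0,0,1) ∈ {TSO,PSO}

SC:no TSO:yes PSO:yes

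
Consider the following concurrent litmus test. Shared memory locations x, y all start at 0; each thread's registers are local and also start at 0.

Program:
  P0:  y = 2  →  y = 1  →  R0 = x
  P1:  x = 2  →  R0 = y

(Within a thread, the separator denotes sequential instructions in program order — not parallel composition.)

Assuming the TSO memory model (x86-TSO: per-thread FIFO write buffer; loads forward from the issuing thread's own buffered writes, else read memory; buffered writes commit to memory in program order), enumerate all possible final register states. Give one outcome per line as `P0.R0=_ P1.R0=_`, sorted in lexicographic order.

outcome vector order: (P0.R0,P1.R0)
|TSO outcomes| = 6

P0.R0=0 P1.R0=0
P0.R0=0 P1.R0=1
P0.R0=0 P1.R0=2
P0.R0=2 P1.R0=0
P0.R0=2 P1.R0=1
P0.R0=2 P1.R0=2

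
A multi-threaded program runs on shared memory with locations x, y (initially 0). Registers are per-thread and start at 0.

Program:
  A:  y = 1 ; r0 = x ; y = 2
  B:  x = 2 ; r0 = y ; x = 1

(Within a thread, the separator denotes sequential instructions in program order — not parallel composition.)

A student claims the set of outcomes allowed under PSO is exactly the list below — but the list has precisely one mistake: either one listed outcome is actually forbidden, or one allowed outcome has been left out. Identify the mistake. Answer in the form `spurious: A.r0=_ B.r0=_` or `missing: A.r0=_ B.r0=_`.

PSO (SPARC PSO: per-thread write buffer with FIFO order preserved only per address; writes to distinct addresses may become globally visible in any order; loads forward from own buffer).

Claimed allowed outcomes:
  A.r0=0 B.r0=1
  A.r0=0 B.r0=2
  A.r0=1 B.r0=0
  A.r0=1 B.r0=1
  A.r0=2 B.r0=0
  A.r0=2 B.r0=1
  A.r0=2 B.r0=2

outcome vector order: (A.r0,B.r0)
[PSO] allowed = {<0 0> <0 1> <0 2> <1 0> <1 1> <2 0> <2 1> <2 2>}
PSO∖claimed = {<0 0>}

missing: A.r0=0 B.r0=0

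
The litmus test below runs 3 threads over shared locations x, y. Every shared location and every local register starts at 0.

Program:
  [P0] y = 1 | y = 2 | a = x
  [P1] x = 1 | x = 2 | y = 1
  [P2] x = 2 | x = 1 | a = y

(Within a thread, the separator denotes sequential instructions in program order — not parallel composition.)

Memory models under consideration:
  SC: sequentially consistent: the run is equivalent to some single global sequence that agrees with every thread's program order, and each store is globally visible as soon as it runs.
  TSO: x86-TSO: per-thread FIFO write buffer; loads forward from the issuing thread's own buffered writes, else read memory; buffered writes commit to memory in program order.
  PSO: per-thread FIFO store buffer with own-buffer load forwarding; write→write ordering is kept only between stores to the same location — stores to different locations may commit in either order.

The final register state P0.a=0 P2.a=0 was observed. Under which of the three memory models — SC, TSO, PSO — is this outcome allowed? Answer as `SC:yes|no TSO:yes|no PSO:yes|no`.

SC:no TSO:yes PSO:yes

outcome vector order: (P0.a,P2.a)
SC (8): 01 02 10 11 12 20 21 22
TSO (9): 00 01 02 10 11 12 20 21 22
PSO (9): 00 01 02 10 11 12 20 21 22
target 00 ∈ {TSO,PSO}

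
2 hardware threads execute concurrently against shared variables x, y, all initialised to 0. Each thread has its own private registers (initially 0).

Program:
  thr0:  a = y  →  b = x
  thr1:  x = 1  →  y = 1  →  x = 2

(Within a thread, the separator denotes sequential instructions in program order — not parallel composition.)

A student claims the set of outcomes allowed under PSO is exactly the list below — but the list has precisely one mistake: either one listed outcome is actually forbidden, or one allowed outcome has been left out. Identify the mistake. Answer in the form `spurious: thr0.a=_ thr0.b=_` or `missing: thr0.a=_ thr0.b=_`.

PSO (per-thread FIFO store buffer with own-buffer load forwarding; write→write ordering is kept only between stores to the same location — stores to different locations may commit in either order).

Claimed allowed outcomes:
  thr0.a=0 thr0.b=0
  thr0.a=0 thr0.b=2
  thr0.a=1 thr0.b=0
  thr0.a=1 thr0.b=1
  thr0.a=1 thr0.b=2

outcome vector order: (thr0.a,thr0.b)
PSO (6): 0/0; 0/1; 0/2; 1/0; 1/1; 1/2
PSO∖claimed = {0/1}

missing: thr0.a=0 thr0.b=1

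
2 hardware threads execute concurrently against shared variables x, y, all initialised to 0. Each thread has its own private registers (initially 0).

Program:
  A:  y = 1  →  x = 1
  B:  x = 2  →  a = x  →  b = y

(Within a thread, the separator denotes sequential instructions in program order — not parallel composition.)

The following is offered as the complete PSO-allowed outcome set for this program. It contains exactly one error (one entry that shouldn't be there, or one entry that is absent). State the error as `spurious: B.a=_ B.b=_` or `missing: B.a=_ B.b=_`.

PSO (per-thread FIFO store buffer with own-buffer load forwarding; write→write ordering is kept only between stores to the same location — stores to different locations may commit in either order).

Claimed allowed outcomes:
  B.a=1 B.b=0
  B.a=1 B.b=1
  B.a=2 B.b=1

missing: B.a=2 B.b=0

outcome vector order: (B.a,B.b)
PSO (4): 10 11 20 21
PSO∖claimed = {20}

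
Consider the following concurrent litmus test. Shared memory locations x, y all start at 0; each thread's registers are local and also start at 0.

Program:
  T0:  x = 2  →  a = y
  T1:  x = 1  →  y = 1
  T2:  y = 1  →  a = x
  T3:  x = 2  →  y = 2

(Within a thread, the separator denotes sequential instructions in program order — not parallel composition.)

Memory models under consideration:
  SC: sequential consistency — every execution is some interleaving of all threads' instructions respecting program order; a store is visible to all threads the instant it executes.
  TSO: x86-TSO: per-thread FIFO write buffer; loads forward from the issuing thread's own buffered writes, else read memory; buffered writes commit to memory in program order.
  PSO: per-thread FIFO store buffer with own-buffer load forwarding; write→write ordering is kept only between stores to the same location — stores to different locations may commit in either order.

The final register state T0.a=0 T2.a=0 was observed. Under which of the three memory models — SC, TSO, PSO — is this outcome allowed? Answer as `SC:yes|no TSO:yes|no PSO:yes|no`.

SC:no TSO:yes PSO:yes

outcome vector order: (T0.a,T2.a)
under SC → (0,1); (0,2); (1,0); (1,1); (1,2); (2,0); (2,1); (2,2)
under TSO → (0,0); (0,1); (0,2); (1,0); (1,1); (1,2); (2,0); (2,1); (2,2)
under PSO → (0,0); (0,1); (0,2); (1,0); (1,1); (1,2); (2,0); (2,1); (2,2)
target (0,0) ∈ {TSO,PSO}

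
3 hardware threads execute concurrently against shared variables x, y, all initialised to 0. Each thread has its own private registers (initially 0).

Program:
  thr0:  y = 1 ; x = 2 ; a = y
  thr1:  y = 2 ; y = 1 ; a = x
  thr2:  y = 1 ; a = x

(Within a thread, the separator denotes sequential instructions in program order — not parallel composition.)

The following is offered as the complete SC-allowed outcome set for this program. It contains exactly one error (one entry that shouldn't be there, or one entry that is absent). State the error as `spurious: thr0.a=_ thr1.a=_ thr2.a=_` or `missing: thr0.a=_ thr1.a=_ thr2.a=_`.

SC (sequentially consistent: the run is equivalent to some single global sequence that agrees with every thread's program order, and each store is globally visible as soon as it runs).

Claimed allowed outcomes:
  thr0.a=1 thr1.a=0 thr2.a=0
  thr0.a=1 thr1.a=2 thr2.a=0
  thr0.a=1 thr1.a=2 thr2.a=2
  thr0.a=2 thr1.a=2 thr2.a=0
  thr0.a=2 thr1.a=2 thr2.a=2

outcome vector order: (thr0.a,thr1.a,thr2.a)
SC: 6 outcomes — {100; 102; 120; 122; 220; 222}
SC∖claimed = {102}

missing: thr0.a=1 thr1.a=0 thr2.a=2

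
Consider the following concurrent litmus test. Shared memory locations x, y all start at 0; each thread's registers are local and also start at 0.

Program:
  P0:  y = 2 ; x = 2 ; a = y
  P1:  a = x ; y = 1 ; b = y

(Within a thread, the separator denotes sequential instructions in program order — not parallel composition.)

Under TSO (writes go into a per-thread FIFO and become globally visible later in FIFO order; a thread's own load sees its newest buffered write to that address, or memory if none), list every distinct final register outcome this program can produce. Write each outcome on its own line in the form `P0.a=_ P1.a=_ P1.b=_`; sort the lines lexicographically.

outcome vector order: (P0.a,P1.a,P1.b)
|TSO outcomes| = 5

P0.a=1 P1.a=0 P1.b=1
P0.a=1 P1.a=2 P1.b=1
P0.a=2 P1.a=0 P1.b=1
P0.a=2 P1.a=0 P1.b=2
P0.a=2 P1.a=2 P1.b=1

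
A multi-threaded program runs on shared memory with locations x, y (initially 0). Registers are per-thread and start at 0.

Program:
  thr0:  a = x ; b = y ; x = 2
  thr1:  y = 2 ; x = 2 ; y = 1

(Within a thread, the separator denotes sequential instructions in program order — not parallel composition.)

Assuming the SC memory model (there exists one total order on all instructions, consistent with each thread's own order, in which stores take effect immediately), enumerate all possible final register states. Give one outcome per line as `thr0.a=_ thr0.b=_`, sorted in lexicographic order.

outcome vector order: (thr0.a,thr0.b)
|SC outcomes| = 5

thr0.a=0 thr0.b=0
thr0.a=0 thr0.b=1
thr0.a=0 thr0.b=2
thr0.a=2 thr0.b=1
thr0.a=2 thr0.b=2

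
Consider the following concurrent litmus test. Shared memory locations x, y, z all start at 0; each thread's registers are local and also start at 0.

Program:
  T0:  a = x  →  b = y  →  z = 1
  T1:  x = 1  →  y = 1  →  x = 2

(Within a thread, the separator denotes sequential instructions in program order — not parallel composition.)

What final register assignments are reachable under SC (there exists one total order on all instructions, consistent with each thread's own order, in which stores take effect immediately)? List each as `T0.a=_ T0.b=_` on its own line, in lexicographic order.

outcome vector order: (T0.a,T0.b)
|SC outcomes| = 5

T0.a=0 T0.b=0
T0.a=0 T0.b=1
T0.a=1 T0.b=0
T0.a=1 T0.b=1
T0.a=2 T0.b=1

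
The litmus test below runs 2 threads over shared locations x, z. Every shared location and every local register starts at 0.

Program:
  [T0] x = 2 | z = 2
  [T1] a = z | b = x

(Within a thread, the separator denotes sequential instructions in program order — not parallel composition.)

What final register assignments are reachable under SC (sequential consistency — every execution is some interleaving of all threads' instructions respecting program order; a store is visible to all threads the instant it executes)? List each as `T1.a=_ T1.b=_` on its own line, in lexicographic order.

T1.a=0 T1.b=0
T1.a=0 T1.b=2
T1.a=2 T1.b=2

outcome vector order: (T1.a,T1.b)
|SC outcomes| = 3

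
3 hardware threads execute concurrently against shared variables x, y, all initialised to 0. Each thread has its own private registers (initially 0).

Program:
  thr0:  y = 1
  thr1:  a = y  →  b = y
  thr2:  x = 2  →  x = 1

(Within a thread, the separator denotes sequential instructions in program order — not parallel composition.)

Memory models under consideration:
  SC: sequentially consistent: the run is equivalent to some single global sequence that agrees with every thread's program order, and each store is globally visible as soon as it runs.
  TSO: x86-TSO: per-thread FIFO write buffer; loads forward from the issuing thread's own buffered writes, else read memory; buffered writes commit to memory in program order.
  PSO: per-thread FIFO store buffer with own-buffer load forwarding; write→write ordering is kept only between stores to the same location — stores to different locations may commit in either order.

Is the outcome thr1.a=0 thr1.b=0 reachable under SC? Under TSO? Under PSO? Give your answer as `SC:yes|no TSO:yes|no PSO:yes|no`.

outcome vector order: (thr1.a,thr1.b)
[SC] allowed = {0/0, 0/1, 1/1}
[TSO] allowed = {0/0, 0/1, 1/1}
[PSO] allowed = {0/0, 0/1, 1/1}
target 0/0 ∈ {SC,TSO,PSO}

SC:yes TSO:yes PSO:yes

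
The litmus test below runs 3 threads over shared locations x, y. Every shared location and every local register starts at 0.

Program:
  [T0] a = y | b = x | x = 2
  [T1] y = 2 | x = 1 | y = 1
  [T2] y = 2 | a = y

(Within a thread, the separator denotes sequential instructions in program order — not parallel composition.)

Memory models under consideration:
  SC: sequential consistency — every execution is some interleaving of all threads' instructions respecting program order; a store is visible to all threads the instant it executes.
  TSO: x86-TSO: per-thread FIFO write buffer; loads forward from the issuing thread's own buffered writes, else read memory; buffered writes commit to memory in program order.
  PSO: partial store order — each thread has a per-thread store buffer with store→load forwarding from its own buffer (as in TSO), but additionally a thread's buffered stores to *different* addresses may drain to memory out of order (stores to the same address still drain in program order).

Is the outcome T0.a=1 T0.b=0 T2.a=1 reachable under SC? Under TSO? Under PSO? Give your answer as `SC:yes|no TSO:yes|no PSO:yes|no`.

outcome vector order: (T0.a,T0.b,T2.a)
SC (10): (0,0,1), (0,0,2), (0,1,1), (0,1,2), (1,1,1), (1,1,2), (2,0,1), (2,0,2), (2,1,1), (2,1,2)
TSO (10): (0,0,1), (0,0,2), (0,1,1), (0,1,2), (1,1,1), (1,1,2), (2,0,1), (2,0,2), (2,1,1), (2,1,2)
PSO (12): (0,0,1), (0,0,2), (0,1,1), (0,1,2), (1,0,1), (1,0,2), (1,1,1), (1,1,2), (2,0,1), (2,0,2), (2,1,1), (2,1,2)
target (1,0,1) ∈ {PSO}

SC:no TSO:no PSO:yes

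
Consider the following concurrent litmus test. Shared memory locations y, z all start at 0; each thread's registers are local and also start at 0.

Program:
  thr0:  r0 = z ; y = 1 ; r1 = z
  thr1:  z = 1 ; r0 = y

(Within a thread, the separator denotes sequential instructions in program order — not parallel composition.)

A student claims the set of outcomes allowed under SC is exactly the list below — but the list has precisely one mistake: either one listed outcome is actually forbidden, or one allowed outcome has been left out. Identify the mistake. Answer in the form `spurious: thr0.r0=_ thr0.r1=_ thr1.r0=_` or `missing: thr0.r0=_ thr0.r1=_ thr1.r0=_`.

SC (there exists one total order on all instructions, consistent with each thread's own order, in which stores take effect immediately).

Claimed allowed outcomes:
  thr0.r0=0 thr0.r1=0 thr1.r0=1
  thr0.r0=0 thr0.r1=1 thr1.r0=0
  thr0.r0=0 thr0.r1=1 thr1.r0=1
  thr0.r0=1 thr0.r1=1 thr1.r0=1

outcome vector order: (thr0.r0,thr0.r1,thr1.r0)
SC (5): <0 0 1>; <0 1 0>; <0 1 1>; <1 1 0>; <1 1 1>
SC∖claimed = {<1 1 0>}

missing: thr0.r0=1 thr0.r1=1 thr1.r0=0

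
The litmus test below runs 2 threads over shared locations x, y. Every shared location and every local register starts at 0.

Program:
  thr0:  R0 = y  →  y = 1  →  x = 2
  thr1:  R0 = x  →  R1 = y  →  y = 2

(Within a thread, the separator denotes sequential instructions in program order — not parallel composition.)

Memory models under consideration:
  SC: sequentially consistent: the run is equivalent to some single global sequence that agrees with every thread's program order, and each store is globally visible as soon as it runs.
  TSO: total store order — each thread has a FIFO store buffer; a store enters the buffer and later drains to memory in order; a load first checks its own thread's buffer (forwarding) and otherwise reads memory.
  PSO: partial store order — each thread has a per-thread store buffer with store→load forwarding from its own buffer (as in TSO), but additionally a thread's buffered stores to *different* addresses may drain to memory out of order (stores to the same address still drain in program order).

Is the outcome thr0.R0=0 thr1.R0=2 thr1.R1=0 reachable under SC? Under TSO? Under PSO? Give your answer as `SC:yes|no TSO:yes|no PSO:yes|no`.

SC:no TSO:no PSO:yes

outcome vector order: (thr0.R0,thr1.R0,thr1.R1)
[SC] allowed = {<0 0 0> <0 0 1> <0 2 1> <2 0 0>}
[TSO] allowed = {<0 0 0> <0 0 1> <0 2 1> <2 0 0>}
[PSO] allowed = {<0 0 0> <0 0 1> <0 2 0> <0 2 1> <2 0 0>}
target <0 2 0> ∈ {PSO}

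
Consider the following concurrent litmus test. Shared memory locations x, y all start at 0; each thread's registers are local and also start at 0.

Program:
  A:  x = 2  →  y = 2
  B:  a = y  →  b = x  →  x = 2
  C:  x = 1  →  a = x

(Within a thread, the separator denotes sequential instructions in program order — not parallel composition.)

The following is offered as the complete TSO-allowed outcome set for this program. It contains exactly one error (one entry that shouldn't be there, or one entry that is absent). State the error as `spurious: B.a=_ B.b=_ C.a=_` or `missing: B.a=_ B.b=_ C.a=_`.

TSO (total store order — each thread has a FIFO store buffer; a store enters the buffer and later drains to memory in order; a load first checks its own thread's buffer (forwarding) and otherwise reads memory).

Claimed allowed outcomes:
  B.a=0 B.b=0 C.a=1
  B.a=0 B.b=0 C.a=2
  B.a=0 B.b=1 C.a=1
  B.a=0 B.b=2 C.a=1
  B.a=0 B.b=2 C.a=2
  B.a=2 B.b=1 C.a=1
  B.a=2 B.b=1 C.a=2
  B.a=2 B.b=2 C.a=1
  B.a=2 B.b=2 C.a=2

missing: B.a=0 B.b=1 C.a=2

outcome vector order: (B.a,B.b,C.a)
under TSO → 0/0/1, 0/0/2, 0/1/1, 0/1/2, 0/2/1, 0/2/2, 2/1/1, 2/1/2, 2/2/1, 2/2/2
TSO∖claimed = {0/1/2}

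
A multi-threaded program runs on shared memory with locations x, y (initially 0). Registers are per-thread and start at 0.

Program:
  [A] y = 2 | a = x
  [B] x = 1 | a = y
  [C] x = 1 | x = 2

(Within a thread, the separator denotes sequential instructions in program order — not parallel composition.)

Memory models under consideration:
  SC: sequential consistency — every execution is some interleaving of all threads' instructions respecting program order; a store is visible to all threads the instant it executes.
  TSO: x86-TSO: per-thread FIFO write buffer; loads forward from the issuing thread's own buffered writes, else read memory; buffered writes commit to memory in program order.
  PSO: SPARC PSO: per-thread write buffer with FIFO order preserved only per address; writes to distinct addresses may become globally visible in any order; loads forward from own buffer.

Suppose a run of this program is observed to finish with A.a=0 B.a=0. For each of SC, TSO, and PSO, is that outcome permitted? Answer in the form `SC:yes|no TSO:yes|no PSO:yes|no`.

outcome vector order: (A.a,B.a)
SC (5): <0 2>; <1 0>; <1 2>; <2 0>; <2 2>
TSO (6): <0 0>; <0 2>; <1 0>; <1 2>; <2 0>; <2 2>
PSO (6): <0 0>; <0 2>; <1 0>; <1 2>; <2 0>; <2 2>
target <0 0> ∈ {TSO,PSO}

SC:no TSO:yes PSO:yes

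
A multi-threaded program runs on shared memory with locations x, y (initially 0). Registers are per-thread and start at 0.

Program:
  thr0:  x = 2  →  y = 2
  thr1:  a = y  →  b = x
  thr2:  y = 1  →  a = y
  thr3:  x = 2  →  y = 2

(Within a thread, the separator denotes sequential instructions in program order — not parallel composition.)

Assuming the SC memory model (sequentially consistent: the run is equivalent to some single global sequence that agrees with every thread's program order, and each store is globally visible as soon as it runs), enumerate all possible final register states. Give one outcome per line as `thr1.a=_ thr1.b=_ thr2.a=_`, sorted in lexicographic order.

thr1.a=0 thr1.b=0 thr2.a=1
thr1.a=0 thr1.b=0 thr2.a=2
thr1.a=0 thr1.b=2 thr2.a=1
thr1.a=0 thr1.b=2 thr2.a=2
thr1.a=1 thr1.b=0 thr2.a=1
thr1.a=1 thr1.b=0 thr2.a=2
thr1.a=1 thr1.b=2 thr2.a=1
thr1.a=1 thr1.b=2 thr2.a=2
thr1.a=2 thr1.b=2 thr2.a=1
thr1.a=2 thr1.b=2 thr2.a=2

outcome vector order: (thr1.a,thr1.b,thr2.a)
|SC outcomes| = 10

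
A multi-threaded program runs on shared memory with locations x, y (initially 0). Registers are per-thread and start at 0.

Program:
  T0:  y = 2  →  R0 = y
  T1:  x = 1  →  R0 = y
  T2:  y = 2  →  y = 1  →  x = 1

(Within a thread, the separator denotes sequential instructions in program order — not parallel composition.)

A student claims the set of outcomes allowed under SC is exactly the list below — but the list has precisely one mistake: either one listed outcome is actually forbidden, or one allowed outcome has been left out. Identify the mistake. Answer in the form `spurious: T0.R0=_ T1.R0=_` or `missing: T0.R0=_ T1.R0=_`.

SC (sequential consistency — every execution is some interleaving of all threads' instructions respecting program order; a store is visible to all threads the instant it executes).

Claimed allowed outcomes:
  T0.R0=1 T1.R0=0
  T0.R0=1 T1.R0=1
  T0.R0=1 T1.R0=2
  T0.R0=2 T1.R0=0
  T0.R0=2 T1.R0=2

missing: T0.R0=2 T1.R0=1

outcome vector order: (T0.R0,T1.R0)
SC (6): 10, 11, 12, 20, 21, 22
SC∖claimed = {21}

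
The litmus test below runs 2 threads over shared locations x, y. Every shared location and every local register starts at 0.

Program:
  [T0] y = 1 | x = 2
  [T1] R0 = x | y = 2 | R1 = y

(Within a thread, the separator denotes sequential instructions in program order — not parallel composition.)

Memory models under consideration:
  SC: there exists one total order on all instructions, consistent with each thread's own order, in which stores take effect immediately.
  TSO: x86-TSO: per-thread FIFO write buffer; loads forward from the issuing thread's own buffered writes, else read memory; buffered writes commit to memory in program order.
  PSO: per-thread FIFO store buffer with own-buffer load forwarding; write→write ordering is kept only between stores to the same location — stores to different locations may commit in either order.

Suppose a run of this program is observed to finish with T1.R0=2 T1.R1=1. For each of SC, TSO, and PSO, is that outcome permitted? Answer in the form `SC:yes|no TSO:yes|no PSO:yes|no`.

SC:no TSO:no PSO:yes

outcome vector order: (T1.R0,T1.R1)
SC (3): 0/1; 0/2; 2/2
TSO (3): 0/1; 0/2; 2/2
PSO (4): 0/1; 0/2; 2/1; 2/2
target 2/1 ∈ {PSO}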